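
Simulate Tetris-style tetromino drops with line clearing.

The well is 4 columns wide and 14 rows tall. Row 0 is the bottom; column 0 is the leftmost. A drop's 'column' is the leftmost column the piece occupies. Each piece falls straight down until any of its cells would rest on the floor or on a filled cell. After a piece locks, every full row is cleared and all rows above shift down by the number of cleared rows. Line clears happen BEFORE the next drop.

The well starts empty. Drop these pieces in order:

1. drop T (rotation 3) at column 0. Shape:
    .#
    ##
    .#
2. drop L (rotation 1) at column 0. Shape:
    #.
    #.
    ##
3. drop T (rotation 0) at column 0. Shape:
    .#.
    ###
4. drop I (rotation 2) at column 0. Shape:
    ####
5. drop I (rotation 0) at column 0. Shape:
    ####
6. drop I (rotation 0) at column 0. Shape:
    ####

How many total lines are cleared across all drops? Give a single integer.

Answer: 3

Derivation:
Drop 1: T rot3 at col 0 lands with bottom-row=0; cleared 0 line(s) (total 0); column heights now [2 3 0 0], max=3
Drop 2: L rot1 at col 0 lands with bottom-row=3; cleared 0 line(s) (total 0); column heights now [6 4 0 0], max=6
Drop 3: T rot0 at col 0 lands with bottom-row=6; cleared 0 line(s) (total 0); column heights now [7 8 7 0], max=8
Drop 4: I rot2 at col 0 lands with bottom-row=8; cleared 1 line(s) (total 1); column heights now [7 8 7 0], max=8
Drop 5: I rot0 at col 0 lands with bottom-row=8; cleared 1 line(s) (total 2); column heights now [7 8 7 0], max=8
Drop 6: I rot0 at col 0 lands with bottom-row=8; cleared 1 line(s) (total 3); column heights now [7 8 7 0], max=8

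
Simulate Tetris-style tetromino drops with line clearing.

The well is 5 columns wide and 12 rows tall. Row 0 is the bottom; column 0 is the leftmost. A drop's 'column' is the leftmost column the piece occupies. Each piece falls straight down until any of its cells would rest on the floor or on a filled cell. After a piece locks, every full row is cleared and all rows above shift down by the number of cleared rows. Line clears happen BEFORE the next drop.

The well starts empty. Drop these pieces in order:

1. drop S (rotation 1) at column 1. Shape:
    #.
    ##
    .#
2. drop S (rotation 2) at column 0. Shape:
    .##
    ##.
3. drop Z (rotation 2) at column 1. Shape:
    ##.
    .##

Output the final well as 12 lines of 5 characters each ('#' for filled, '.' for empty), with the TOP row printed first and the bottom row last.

Answer: .....
.....
.....
.....
.....
.##..
..##.
.##..
##...
.#...
.##..
..#..

Derivation:
Drop 1: S rot1 at col 1 lands with bottom-row=0; cleared 0 line(s) (total 0); column heights now [0 3 2 0 0], max=3
Drop 2: S rot2 at col 0 lands with bottom-row=3; cleared 0 line(s) (total 0); column heights now [4 5 5 0 0], max=5
Drop 3: Z rot2 at col 1 lands with bottom-row=5; cleared 0 line(s) (total 0); column heights now [4 7 7 6 0], max=7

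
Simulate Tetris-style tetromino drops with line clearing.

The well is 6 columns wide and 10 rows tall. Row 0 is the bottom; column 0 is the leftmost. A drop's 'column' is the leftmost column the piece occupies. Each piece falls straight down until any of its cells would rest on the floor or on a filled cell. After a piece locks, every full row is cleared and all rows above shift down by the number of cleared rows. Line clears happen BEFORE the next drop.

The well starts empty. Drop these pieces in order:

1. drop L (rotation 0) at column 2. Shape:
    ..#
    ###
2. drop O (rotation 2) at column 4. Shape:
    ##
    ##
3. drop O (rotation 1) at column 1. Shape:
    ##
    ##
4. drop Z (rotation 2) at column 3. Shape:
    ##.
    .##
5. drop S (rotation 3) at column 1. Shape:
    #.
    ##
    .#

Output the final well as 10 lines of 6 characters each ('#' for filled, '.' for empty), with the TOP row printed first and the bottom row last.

Drop 1: L rot0 at col 2 lands with bottom-row=0; cleared 0 line(s) (total 0); column heights now [0 0 1 1 2 0], max=2
Drop 2: O rot2 at col 4 lands with bottom-row=2; cleared 0 line(s) (total 0); column heights now [0 0 1 1 4 4], max=4
Drop 3: O rot1 at col 1 lands with bottom-row=1; cleared 0 line(s) (total 0); column heights now [0 3 3 1 4 4], max=4
Drop 4: Z rot2 at col 3 lands with bottom-row=4; cleared 0 line(s) (total 0); column heights now [0 3 3 6 6 5], max=6
Drop 5: S rot3 at col 1 lands with bottom-row=3; cleared 0 line(s) (total 0); column heights now [0 6 5 6 6 5], max=6

Answer: ......
......
......
......
.#.##.
.##.##
..#.##
.##.##
.##.#.
..###.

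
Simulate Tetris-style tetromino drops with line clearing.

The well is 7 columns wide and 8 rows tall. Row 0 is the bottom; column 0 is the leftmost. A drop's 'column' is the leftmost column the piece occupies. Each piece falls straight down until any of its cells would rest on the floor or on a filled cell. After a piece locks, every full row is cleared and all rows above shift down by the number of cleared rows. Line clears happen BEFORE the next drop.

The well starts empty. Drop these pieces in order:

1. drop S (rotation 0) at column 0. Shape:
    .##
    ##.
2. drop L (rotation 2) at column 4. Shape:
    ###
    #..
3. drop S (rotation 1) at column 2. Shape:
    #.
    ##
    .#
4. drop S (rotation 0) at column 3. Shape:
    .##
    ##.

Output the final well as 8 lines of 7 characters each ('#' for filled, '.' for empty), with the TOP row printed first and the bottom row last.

Answer: .......
.......
.......
....##.
..###..
..##...
.######
##..#..

Derivation:
Drop 1: S rot0 at col 0 lands with bottom-row=0; cleared 0 line(s) (total 0); column heights now [1 2 2 0 0 0 0], max=2
Drop 2: L rot2 at col 4 lands with bottom-row=0; cleared 0 line(s) (total 0); column heights now [1 2 2 0 2 2 2], max=2
Drop 3: S rot1 at col 2 lands with bottom-row=1; cleared 0 line(s) (total 0); column heights now [1 2 4 3 2 2 2], max=4
Drop 4: S rot0 at col 3 lands with bottom-row=3; cleared 0 line(s) (total 0); column heights now [1 2 4 4 5 5 2], max=5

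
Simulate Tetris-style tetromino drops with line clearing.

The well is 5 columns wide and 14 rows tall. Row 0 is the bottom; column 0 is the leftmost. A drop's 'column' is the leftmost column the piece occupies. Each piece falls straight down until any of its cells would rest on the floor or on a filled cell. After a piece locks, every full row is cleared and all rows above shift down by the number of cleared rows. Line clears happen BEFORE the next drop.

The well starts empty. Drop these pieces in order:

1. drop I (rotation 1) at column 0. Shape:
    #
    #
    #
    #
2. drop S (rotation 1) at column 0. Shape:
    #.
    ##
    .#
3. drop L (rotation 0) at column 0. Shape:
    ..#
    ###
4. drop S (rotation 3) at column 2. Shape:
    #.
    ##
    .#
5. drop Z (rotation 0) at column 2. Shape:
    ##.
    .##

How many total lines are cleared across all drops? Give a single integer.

Drop 1: I rot1 at col 0 lands with bottom-row=0; cleared 0 line(s) (total 0); column heights now [4 0 0 0 0], max=4
Drop 2: S rot1 at col 0 lands with bottom-row=3; cleared 0 line(s) (total 0); column heights now [6 5 0 0 0], max=6
Drop 3: L rot0 at col 0 lands with bottom-row=6; cleared 0 line(s) (total 0); column heights now [7 7 8 0 0], max=8
Drop 4: S rot3 at col 2 lands with bottom-row=7; cleared 0 line(s) (total 0); column heights now [7 7 10 9 0], max=10
Drop 5: Z rot0 at col 2 lands with bottom-row=9; cleared 0 line(s) (total 0); column heights now [7 7 11 11 10], max=11

Answer: 0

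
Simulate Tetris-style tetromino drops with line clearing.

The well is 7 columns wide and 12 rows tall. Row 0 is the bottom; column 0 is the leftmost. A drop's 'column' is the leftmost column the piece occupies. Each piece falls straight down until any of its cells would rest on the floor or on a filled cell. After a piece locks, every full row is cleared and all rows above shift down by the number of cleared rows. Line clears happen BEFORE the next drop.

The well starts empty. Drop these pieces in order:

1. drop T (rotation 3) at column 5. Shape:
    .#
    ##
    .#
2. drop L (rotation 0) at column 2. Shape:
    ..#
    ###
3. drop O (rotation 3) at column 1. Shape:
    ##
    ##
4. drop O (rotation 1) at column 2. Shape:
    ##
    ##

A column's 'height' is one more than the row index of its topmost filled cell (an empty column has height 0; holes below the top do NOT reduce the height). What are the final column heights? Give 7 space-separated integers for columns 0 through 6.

Drop 1: T rot3 at col 5 lands with bottom-row=0; cleared 0 line(s) (total 0); column heights now [0 0 0 0 0 2 3], max=3
Drop 2: L rot0 at col 2 lands with bottom-row=0; cleared 0 line(s) (total 0); column heights now [0 0 1 1 2 2 3], max=3
Drop 3: O rot3 at col 1 lands with bottom-row=1; cleared 0 line(s) (total 0); column heights now [0 3 3 1 2 2 3], max=3
Drop 4: O rot1 at col 2 lands with bottom-row=3; cleared 0 line(s) (total 0); column heights now [0 3 5 5 2 2 3], max=5

Answer: 0 3 5 5 2 2 3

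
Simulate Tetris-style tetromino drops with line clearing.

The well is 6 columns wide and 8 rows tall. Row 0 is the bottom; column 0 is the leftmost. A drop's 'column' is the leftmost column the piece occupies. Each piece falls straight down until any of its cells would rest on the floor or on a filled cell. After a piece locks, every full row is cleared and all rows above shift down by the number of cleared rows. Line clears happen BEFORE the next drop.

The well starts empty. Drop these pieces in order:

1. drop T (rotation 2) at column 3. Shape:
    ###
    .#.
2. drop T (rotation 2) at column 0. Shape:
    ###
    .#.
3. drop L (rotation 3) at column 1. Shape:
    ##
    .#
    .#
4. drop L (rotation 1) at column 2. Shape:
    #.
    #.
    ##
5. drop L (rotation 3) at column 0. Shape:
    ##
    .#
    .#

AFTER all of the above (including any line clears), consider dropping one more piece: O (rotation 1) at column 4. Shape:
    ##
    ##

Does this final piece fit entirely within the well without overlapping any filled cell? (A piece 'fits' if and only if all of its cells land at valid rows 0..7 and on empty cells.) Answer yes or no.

Drop 1: T rot2 at col 3 lands with bottom-row=0; cleared 0 line(s) (total 0); column heights now [0 0 0 2 2 2], max=2
Drop 2: T rot2 at col 0 lands with bottom-row=0; cleared 1 line(s) (total 1); column heights now [0 1 0 0 1 0], max=1
Drop 3: L rot3 at col 1 lands with bottom-row=0; cleared 0 line(s) (total 1); column heights now [0 3 3 0 1 0], max=3
Drop 4: L rot1 at col 2 lands with bottom-row=3; cleared 0 line(s) (total 1); column heights now [0 3 6 4 1 0], max=6
Drop 5: L rot3 at col 0 lands with bottom-row=3; cleared 0 line(s) (total 1); column heights now [6 6 6 4 1 0], max=6
Test piece O rot1 at col 4 (width 2): heights before test = [6 6 6 4 1 0]; fits = True

Answer: yes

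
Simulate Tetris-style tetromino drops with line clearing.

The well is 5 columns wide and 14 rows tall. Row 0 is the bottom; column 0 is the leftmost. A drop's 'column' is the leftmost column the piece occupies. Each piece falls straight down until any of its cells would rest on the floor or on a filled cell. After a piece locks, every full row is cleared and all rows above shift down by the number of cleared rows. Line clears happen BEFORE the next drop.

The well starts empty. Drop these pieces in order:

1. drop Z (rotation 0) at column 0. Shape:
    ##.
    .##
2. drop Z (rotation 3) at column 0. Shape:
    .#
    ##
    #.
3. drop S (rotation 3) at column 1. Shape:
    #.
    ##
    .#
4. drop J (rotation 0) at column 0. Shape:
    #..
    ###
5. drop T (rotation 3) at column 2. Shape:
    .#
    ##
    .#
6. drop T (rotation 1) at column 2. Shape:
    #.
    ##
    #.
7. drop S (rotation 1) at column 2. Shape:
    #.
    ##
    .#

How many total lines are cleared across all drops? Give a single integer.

Answer: 0

Derivation:
Drop 1: Z rot0 at col 0 lands with bottom-row=0; cleared 0 line(s) (total 0); column heights now [2 2 1 0 0], max=2
Drop 2: Z rot3 at col 0 lands with bottom-row=2; cleared 0 line(s) (total 0); column heights now [4 5 1 0 0], max=5
Drop 3: S rot3 at col 1 lands with bottom-row=4; cleared 0 line(s) (total 0); column heights now [4 7 6 0 0], max=7
Drop 4: J rot0 at col 0 lands with bottom-row=7; cleared 0 line(s) (total 0); column heights now [9 8 8 0 0], max=9
Drop 5: T rot3 at col 2 lands with bottom-row=7; cleared 0 line(s) (total 0); column heights now [9 8 9 10 0], max=10
Drop 6: T rot1 at col 2 lands with bottom-row=9; cleared 0 line(s) (total 0); column heights now [9 8 12 11 0], max=12
Drop 7: S rot1 at col 2 lands with bottom-row=11; cleared 0 line(s) (total 0); column heights now [9 8 14 13 0], max=14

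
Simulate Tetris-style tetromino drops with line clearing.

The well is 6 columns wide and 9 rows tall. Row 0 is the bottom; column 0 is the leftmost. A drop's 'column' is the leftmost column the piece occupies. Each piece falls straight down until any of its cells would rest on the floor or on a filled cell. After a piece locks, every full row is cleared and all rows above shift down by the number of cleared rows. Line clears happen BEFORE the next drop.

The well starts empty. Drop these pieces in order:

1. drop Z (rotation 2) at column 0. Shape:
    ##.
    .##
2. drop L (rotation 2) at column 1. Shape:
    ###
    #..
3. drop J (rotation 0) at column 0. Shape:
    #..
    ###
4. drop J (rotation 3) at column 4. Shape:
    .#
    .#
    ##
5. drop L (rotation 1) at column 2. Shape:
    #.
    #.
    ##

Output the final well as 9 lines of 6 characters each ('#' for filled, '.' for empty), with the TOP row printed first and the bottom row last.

Drop 1: Z rot2 at col 0 lands with bottom-row=0; cleared 0 line(s) (total 0); column heights now [2 2 1 0 0 0], max=2
Drop 2: L rot2 at col 1 lands with bottom-row=2; cleared 0 line(s) (total 0); column heights now [2 4 4 4 0 0], max=4
Drop 3: J rot0 at col 0 lands with bottom-row=4; cleared 0 line(s) (total 0); column heights now [6 5 5 4 0 0], max=6
Drop 4: J rot3 at col 4 lands with bottom-row=0; cleared 0 line(s) (total 0); column heights now [6 5 5 4 1 3], max=6
Drop 5: L rot1 at col 2 lands with bottom-row=5; cleared 0 line(s) (total 0); column heights now [6 5 8 6 1 3], max=8

Answer: ......
..#...
..#...
#.##..
###...
.###..
.#...#
##...#
.##.##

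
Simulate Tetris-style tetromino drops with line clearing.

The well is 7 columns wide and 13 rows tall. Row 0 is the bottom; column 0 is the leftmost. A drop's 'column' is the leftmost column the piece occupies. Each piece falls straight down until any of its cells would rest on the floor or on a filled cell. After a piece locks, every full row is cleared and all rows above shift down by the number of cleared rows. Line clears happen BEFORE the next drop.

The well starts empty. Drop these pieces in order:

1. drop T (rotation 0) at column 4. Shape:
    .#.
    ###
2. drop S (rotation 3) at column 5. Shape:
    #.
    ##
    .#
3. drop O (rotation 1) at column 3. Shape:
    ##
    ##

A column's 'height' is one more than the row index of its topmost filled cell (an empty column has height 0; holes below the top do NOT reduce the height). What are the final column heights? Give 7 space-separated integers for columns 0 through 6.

Drop 1: T rot0 at col 4 lands with bottom-row=0; cleared 0 line(s) (total 0); column heights now [0 0 0 0 1 2 1], max=2
Drop 2: S rot3 at col 5 lands with bottom-row=1; cleared 0 line(s) (total 0); column heights now [0 0 0 0 1 4 3], max=4
Drop 3: O rot1 at col 3 lands with bottom-row=1; cleared 0 line(s) (total 0); column heights now [0 0 0 3 3 4 3], max=4

Answer: 0 0 0 3 3 4 3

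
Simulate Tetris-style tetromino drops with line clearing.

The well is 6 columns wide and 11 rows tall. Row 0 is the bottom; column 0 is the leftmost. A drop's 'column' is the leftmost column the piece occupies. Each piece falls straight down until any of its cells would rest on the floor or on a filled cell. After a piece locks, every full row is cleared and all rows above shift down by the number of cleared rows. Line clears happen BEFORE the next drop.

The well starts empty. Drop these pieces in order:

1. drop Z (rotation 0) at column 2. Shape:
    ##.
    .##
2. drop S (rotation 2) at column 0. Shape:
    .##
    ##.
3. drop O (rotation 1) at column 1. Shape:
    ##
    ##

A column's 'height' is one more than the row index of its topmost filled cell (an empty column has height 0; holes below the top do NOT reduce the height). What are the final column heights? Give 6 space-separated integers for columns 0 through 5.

Answer: 2 5 5 2 1 0

Derivation:
Drop 1: Z rot0 at col 2 lands with bottom-row=0; cleared 0 line(s) (total 0); column heights now [0 0 2 2 1 0], max=2
Drop 2: S rot2 at col 0 lands with bottom-row=1; cleared 0 line(s) (total 0); column heights now [2 3 3 2 1 0], max=3
Drop 3: O rot1 at col 1 lands with bottom-row=3; cleared 0 line(s) (total 0); column heights now [2 5 5 2 1 0], max=5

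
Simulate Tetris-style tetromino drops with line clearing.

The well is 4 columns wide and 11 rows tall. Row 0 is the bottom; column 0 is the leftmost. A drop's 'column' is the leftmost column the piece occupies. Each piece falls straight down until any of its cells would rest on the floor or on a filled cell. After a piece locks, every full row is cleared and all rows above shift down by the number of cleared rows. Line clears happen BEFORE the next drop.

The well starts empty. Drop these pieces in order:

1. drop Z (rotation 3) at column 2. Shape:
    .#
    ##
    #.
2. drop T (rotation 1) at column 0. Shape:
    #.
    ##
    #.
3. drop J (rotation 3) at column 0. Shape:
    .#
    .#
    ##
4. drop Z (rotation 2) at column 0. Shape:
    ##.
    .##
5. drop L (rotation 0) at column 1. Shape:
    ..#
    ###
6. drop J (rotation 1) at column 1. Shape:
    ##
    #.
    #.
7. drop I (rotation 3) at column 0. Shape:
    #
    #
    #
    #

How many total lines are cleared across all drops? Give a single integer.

Drop 1: Z rot3 at col 2 lands with bottom-row=0; cleared 0 line(s) (total 0); column heights now [0 0 2 3], max=3
Drop 2: T rot1 at col 0 lands with bottom-row=0; cleared 1 line(s) (total 1); column heights now [2 0 1 2], max=2
Drop 3: J rot3 at col 0 lands with bottom-row=2; cleared 0 line(s) (total 1); column heights now [3 5 1 2], max=5
Drop 4: Z rot2 at col 0 lands with bottom-row=5; cleared 0 line(s) (total 1); column heights now [7 7 6 2], max=7
Drop 5: L rot0 at col 1 lands with bottom-row=7; cleared 0 line(s) (total 1); column heights now [7 8 8 9], max=9
Drop 6: J rot1 at col 1 lands with bottom-row=8; cleared 0 line(s) (total 1); column heights now [7 11 11 9], max=11
Drop 7: I rot3 at col 0 lands with bottom-row=7; cleared 1 line(s) (total 2); column heights now [10 10 10 8], max=10

Answer: 2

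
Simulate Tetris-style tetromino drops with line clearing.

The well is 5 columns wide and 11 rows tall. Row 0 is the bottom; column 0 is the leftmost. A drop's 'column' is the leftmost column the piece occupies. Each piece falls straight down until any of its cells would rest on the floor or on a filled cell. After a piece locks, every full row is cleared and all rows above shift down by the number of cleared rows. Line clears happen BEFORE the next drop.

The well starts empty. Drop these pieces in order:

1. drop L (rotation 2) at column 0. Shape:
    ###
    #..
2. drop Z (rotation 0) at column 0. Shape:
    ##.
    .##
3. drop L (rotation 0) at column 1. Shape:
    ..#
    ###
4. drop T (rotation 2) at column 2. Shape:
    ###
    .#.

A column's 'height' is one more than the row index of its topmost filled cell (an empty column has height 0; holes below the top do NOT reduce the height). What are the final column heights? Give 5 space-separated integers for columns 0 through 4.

Drop 1: L rot2 at col 0 lands with bottom-row=0; cleared 0 line(s) (total 0); column heights now [2 2 2 0 0], max=2
Drop 2: Z rot0 at col 0 lands with bottom-row=2; cleared 0 line(s) (total 0); column heights now [4 4 3 0 0], max=4
Drop 3: L rot0 at col 1 lands with bottom-row=4; cleared 0 line(s) (total 0); column heights now [4 5 5 6 0], max=6
Drop 4: T rot2 at col 2 lands with bottom-row=6; cleared 0 line(s) (total 0); column heights now [4 5 8 8 8], max=8

Answer: 4 5 8 8 8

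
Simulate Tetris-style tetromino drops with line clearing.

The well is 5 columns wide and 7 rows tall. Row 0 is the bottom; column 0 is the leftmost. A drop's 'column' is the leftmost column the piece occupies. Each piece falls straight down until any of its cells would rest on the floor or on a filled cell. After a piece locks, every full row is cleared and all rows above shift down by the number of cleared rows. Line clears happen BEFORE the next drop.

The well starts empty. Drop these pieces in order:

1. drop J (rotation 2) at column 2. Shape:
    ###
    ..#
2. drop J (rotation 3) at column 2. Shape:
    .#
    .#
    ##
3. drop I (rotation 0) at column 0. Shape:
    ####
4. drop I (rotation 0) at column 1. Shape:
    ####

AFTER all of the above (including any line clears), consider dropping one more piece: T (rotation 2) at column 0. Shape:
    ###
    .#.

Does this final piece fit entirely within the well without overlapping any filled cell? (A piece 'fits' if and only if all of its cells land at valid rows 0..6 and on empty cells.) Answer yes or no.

Drop 1: J rot2 at col 2 lands with bottom-row=0; cleared 0 line(s) (total 0); column heights now [0 0 2 2 2], max=2
Drop 2: J rot3 at col 2 lands with bottom-row=2; cleared 0 line(s) (total 0); column heights now [0 0 3 5 2], max=5
Drop 3: I rot0 at col 0 lands with bottom-row=5; cleared 0 line(s) (total 0); column heights now [6 6 6 6 2], max=6
Drop 4: I rot0 at col 1 lands with bottom-row=6; cleared 0 line(s) (total 0); column heights now [6 7 7 7 7], max=7
Test piece T rot2 at col 0 (width 3): heights before test = [6 7 7 7 7]; fits = False

Answer: no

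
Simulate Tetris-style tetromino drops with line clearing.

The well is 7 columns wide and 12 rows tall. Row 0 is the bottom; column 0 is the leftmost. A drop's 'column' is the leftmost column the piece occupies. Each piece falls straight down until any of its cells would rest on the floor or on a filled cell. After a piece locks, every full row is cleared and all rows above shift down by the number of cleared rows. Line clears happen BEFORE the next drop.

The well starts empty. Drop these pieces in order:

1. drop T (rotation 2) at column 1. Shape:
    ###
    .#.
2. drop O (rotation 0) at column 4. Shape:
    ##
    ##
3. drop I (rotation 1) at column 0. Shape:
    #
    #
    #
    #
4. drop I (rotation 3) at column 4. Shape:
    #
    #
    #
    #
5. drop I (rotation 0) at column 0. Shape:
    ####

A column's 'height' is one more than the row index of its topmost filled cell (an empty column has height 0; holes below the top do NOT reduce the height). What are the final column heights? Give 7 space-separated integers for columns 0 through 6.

Answer: 5 5 5 5 6 2 0

Derivation:
Drop 1: T rot2 at col 1 lands with bottom-row=0; cleared 0 line(s) (total 0); column heights now [0 2 2 2 0 0 0], max=2
Drop 2: O rot0 at col 4 lands with bottom-row=0; cleared 0 line(s) (total 0); column heights now [0 2 2 2 2 2 0], max=2
Drop 3: I rot1 at col 0 lands with bottom-row=0; cleared 0 line(s) (total 0); column heights now [4 2 2 2 2 2 0], max=4
Drop 4: I rot3 at col 4 lands with bottom-row=2; cleared 0 line(s) (total 0); column heights now [4 2 2 2 6 2 0], max=6
Drop 5: I rot0 at col 0 lands with bottom-row=4; cleared 0 line(s) (total 0); column heights now [5 5 5 5 6 2 0], max=6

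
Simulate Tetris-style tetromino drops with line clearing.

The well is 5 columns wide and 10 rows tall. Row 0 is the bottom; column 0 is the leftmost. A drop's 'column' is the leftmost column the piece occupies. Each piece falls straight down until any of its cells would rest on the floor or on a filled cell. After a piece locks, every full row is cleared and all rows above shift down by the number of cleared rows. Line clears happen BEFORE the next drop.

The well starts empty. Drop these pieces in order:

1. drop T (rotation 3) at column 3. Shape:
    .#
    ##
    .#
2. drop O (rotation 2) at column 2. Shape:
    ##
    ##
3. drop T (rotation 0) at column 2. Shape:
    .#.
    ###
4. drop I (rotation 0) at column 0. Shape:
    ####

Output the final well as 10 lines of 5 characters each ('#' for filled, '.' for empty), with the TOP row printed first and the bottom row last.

Answer: .....
.....
.....
####.
...#.
..###
..##.
..###
...##
....#

Derivation:
Drop 1: T rot3 at col 3 lands with bottom-row=0; cleared 0 line(s) (total 0); column heights now [0 0 0 2 3], max=3
Drop 2: O rot2 at col 2 lands with bottom-row=2; cleared 0 line(s) (total 0); column heights now [0 0 4 4 3], max=4
Drop 3: T rot0 at col 2 lands with bottom-row=4; cleared 0 line(s) (total 0); column heights now [0 0 5 6 5], max=6
Drop 4: I rot0 at col 0 lands with bottom-row=6; cleared 0 line(s) (total 0); column heights now [7 7 7 7 5], max=7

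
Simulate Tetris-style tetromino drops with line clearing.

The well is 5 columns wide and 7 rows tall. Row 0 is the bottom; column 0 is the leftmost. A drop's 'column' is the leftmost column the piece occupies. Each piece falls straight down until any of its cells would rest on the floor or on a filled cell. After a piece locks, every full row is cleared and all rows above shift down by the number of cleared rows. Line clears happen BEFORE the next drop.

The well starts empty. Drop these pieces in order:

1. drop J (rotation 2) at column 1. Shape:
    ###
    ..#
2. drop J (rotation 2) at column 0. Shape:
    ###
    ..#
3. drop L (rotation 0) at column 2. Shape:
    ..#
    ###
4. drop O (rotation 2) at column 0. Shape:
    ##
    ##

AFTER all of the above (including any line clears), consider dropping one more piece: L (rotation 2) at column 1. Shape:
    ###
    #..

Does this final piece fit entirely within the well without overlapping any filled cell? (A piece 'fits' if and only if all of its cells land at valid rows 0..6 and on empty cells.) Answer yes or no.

Drop 1: J rot2 at col 1 lands with bottom-row=0; cleared 0 line(s) (total 0); column heights now [0 2 2 2 0], max=2
Drop 2: J rot2 at col 0 lands with bottom-row=2; cleared 0 line(s) (total 0); column heights now [4 4 4 2 0], max=4
Drop 3: L rot0 at col 2 lands with bottom-row=4; cleared 0 line(s) (total 0); column heights now [4 4 5 5 6], max=6
Drop 4: O rot2 at col 0 lands with bottom-row=4; cleared 1 line(s) (total 1); column heights now [5 5 4 2 5], max=5
Test piece L rot2 at col 1 (width 3): heights before test = [5 5 4 2 5]; fits = True

Answer: yes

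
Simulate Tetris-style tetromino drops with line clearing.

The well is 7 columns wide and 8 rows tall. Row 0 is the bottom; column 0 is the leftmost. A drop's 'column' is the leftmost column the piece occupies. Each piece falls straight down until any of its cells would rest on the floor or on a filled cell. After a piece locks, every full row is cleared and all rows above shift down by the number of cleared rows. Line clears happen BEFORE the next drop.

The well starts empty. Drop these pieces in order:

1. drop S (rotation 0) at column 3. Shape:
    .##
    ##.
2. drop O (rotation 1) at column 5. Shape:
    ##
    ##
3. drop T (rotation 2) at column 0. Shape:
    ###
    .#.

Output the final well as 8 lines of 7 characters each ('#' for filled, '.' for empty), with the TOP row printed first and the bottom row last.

Drop 1: S rot0 at col 3 lands with bottom-row=0; cleared 0 line(s) (total 0); column heights now [0 0 0 1 2 2 0], max=2
Drop 2: O rot1 at col 5 lands with bottom-row=2; cleared 0 line(s) (total 0); column heights now [0 0 0 1 2 4 4], max=4
Drop 3: T rot2 at col 0 lands with bottom-row=0; cleared 0 line(s) (total 0); column heights now [2 2 2 1 2 4 4], max=4

Answer: .......
.......
.......
.......
.....##
.....##
###.##.
.#.##..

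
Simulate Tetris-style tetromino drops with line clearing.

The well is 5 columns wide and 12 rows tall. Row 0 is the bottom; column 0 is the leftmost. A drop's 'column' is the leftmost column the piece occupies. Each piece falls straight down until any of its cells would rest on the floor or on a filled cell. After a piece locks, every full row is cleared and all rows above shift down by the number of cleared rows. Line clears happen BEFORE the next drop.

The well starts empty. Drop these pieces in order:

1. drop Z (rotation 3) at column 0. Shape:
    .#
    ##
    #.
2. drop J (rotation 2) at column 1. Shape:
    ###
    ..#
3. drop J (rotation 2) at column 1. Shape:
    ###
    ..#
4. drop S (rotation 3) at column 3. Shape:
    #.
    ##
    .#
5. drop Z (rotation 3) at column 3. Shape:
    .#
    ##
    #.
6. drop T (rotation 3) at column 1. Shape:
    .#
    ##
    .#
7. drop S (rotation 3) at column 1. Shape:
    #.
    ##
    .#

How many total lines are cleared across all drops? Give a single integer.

Drop 1: Z rot3 at col 0 lands with bottom-row=0; cleared 0 line(s) (total 0); column heights now [2 3 0 0 0], max=3
Drop 2: J rot2 at col 1 lands with bottom-row=2; cleared 0 line(s) (total 0); column heights now [2 4 4 4 0], max=4
Drop 3: J rot2 at col 1 lands with bottom-row=4; cleared 0 line(s) (total 0); column heights now [2 6 6 6 0], max=6
Drop 4: S rot3 at col 3 lands with bottom-row=5; cleared 0 line(s) (total 0); column heights now [2 6 6 8 7], max=8
Drop 5: Z rot3 at col 3 lands with bottom-row=8; cleared 0 line(s) (total 0); column heights now [2 6 6 10 11], max=11
Drop 6: T rot3 at col 1 lands with bottom-row=6; cleared 0 line(s) (total 0); column heights now [2 8 9 10 11], max=11
Drop 7: S rot3 at col 1 lands with bottom-row=9; cleared 0 line(s) (total 0); column heights now [2 12 11 10 11], max=12

Answer: 0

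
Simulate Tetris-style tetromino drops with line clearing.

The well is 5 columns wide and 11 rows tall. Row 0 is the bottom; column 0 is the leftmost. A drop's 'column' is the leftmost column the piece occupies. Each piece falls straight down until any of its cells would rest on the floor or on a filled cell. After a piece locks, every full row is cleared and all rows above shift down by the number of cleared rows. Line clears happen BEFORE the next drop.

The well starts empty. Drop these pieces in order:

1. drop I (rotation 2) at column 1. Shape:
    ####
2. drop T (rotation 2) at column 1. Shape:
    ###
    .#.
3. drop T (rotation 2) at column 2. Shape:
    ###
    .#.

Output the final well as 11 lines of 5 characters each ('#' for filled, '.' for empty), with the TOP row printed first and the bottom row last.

Answer: .....
.....
.....
.....
.....
.....
..###
...#.
.###.
..#..
.####

Derivation:
Drop 1: I rot2 at col 1 lands with bottom-row=0; cleared 0 line(s) (total 0); column heights now [0 1 1 1 1], max=1
Drop 2: T rot2 at col 1 lands with bottom-row=1; cleared 0 line(s) (total 0); column heights now [0 3 3 3 1], max=3
Drop 3: T rot2 at col 2 lands with bottom-row=3; cleared 0 line(s) (total 0); column heights now [0 3 5 5 5], max=5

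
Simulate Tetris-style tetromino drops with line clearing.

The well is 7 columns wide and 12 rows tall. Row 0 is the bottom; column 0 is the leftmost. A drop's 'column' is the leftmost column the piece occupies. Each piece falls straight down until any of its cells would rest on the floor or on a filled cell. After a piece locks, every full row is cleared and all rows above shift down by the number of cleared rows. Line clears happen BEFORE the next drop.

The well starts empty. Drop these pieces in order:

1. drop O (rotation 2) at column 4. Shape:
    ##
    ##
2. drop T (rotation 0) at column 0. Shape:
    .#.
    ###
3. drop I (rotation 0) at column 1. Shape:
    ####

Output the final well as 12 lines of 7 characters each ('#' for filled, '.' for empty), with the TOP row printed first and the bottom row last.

Drop 1: O rot2 at col 4 lands with bottom-row=0; cleared 0 line(s) (total 0); column heights now [0 0 0 0 2 2 0], max=2
Drop 2: T rot0 at col 0 lands with bottom-row=0; cleared 0 line(s) (total 0); column heights now [1 2 1 0 2 2 0], max=2
Drop 3: I rot0 at col 1 lands with bottom-row=2; cleared 0 line(s) (total 0); column heights now [1 3 3 3 3 2 0], max=3

Answer: .......
.......
.......
.......
.......
.......
.......
.......
.......
.####..
.#..##.
###.##.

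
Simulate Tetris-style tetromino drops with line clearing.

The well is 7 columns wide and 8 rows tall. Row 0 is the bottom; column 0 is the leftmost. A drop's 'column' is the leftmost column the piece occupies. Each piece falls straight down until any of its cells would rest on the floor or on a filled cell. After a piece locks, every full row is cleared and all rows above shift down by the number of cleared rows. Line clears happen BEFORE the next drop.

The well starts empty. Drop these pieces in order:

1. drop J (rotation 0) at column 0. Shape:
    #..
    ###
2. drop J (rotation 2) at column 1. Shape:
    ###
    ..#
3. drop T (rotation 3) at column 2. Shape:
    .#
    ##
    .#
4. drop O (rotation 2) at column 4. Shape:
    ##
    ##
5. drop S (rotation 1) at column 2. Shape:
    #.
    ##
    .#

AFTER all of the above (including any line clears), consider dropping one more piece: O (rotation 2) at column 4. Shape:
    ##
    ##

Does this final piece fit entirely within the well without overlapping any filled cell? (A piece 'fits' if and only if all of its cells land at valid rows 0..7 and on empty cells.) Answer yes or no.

Drop 1: J rot0 at col 0 lands with bottom-row=0; cleared 0 line(s) (total 0); column heights now [2 1 1 0 0 0 0], max=2
Drop 2: J rot2 at col 1 lands with bottom-row=0; cleared 0 line(s) (total 0); column heights now [2 2 2 2 0 0 0], max=2
Drop 3: T rot3 at col 2 lands with bottom-row=2; cleared 0 line(s) (total 0); column heights now [2 2 4 5 0 0 0], max=5
Drop 4: O rot2 at col 4 lands with bottom-row=0; cleared 0 line(s) (total 0); column heights now [2 2 4 5 2 2 0], max=5
Drop 5: S rot1 at col 2 lands with bottom-row=5; cleared 0 line(s) (total 0); column heights now [2 2 8 7 2 2 0], max=8
Test piece O rot2 at col 4 (width 2): heights before test = [2 2 8 7 2 2 0]; fits = True

Answer: yes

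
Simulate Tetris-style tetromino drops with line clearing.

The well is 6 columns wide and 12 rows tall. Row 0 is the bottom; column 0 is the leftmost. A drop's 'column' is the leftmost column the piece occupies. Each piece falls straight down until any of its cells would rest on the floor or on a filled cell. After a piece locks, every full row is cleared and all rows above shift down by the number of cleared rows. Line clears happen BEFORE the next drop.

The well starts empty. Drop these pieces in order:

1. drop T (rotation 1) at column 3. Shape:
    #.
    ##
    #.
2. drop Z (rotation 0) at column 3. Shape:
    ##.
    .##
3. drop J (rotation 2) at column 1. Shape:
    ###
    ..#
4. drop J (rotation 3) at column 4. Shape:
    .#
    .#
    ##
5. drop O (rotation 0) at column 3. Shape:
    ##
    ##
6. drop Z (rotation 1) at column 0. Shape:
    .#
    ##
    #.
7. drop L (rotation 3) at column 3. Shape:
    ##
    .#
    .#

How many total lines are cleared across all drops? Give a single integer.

Drop 1: T rot1 at col 3 lands with bottom-row=0; cleared 0 line(s) (total 0); column heights now [0 0 0 3 2 0], max=3
Drop 2: Z rot0 at col 3 lands with bottom-row=2; cleared 0 line(s) (total 0); column heights now [0 0 0 4 4 3], max=4
Drop 3: J rot2 at col 1 lands with bottom-row=4; cleared 0 line(s) (total 0); column heights now [0 6 6 6 4 3], max=6
Drop 4: J rot3 at col 4 lands with bottom-row=4; cleared 0 line(s) (total 0); column heights now [0 6 6 6 5 7], max=7
Drop 5: O rot0 at col 3 lands with bottom-row=6; cleared 0 line(s) (total 0); column heights now [0 6 6 8 8 7], max=8
Drop 6: Z rot1 at col 0 lands with bottom-row=5; cleared 0 line(s) (total 0); column heights now [7 8 6 8 8 7], max=8
Drop 7: L rot3 at col 3 lands with bottom-row=8; cleared 0 line(s) (total 0); column heights now [7 8 6 11 11 7], max=11

Answer: 0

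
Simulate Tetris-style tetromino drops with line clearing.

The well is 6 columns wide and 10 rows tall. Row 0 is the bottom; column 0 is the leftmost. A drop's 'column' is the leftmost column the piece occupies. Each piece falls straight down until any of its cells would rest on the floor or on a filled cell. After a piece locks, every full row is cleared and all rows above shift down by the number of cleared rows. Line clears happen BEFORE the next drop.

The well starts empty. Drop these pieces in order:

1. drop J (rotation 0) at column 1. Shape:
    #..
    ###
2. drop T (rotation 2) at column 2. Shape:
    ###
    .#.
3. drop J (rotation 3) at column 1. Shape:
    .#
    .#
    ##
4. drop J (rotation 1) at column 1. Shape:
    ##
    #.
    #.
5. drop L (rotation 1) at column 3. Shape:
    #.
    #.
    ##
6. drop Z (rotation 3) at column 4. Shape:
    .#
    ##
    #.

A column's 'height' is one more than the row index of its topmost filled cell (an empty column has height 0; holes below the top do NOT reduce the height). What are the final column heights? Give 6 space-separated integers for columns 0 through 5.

Drop 1: J rot0 at col 1 lands with bottom-row=0; cleared 0 line(s) (total 0); column heights now [0 2 1 1 0 0], max=2
Drop 2: T rot2 at col 2 lands with bottom-row=1; cleared 0 line(s) (total 0); column heights now [0 2 3 3 3 0], max=3
Drop 3: J rot3 at col 1 lands with bottom-row=3; cleared 0 line(s) (total 0); column heights now [0 4 6 3 3 0], max=6
Drop 4: J rot1 at col 1 lands with bottom-row=4; cleared 0 line(s) (total 0); column heights now [0 7 7 3 3 0], max=7
Drop 5: L rot1 at col 3 lands with bottom-row=3; cleared 0 line(s) (total 0); column heights now [0 7 7 6 4 0], max=7
Drop 6: Z rot3 at col 4 lands with bottom-row=4; cleared 0 line(s) (total 0); column heights now [0 7 7 6 6 7], max=7

Answer: 0 7 7 6 6 7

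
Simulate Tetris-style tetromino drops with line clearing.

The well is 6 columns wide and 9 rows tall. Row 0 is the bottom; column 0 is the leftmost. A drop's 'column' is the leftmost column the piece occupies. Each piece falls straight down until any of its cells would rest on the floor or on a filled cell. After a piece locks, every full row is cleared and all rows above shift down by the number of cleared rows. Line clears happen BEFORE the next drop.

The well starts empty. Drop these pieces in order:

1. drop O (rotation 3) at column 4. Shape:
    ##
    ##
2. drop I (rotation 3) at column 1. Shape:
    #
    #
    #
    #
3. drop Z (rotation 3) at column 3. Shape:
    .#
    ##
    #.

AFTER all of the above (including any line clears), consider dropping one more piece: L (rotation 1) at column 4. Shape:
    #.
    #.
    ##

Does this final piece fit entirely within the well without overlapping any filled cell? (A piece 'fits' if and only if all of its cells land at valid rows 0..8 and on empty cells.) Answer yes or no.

Answer: yes

Derivation:
Drop 1: O rot3 at col 4 lands with bottom-row=0; cleared 0 line(s) (total 0); column heights now [0 0 0 0 2 2], max=2
Drop 2: I rot3 at col 1 lands with bottom-row=0; cleared 0 line(s) (total 0); column heights now [0 4 0 0 2 2], max=4
Drop 3: Z rot3 at col 3 lands with bottom-row=1; cleared 0 line(s) (total 0); column heights now [0 4 0 3 4 2], max=4
Test piece L rot1 at col 4 (width 2): heights before test = [0 4 0 3 4 2]; fits = True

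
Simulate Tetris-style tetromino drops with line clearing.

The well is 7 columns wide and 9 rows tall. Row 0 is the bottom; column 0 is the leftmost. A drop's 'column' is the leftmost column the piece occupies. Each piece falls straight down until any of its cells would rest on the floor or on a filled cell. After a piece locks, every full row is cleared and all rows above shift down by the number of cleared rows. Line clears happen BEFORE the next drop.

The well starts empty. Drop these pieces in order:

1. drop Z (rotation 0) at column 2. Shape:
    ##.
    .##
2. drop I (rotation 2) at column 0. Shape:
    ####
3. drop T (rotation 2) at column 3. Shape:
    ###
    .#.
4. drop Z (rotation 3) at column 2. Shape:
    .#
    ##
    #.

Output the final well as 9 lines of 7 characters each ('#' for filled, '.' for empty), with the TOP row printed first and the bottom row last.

Drop 1: Z rot0 at col 2 lands with bottom-row=0; cleared 0 line(s) (total 0); column heights now [0 0 2 2 1 0 0], max=2
Drop 2: I rot2 at col 0 lands with bottom-row=2; cleared 0 line(s) (total 0); column heights now [3 3 3 3 1 0 0], max=3
Drop 3: T rot2 at col 3 lands with bottom-row=2; cleared 0 line(s) (total 0); column heights now [3 3 3 4 4 4 0], max=4
Drop 4: Z rot3 at col 2 lands with bottom-row=3; cleared 0 line(s) (total 0); column heights now [3 3 5 6 4 4 0], max=6

Answer: .......
.......
.......
...#...
..##...
..####.
#####..
..##...
...##..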